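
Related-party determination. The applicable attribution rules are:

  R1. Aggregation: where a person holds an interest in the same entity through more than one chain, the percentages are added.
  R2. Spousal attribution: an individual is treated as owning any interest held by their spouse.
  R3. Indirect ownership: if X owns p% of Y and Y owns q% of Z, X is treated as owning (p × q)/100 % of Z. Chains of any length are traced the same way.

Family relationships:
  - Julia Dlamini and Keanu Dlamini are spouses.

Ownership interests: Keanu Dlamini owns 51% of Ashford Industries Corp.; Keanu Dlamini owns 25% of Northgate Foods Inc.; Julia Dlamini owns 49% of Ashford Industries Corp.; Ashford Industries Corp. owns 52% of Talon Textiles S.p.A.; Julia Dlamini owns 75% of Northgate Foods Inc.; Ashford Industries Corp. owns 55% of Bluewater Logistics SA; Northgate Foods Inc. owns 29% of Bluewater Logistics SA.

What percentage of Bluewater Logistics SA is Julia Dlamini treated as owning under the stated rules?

84%

By spousal attribution (R2), Julia Dlamini is treated as also owning Keanu Dlamini's interest in Northgate Foods Inc, giving 75% + 25% = 100%.
By spousal attribution (R2), Julia Dlamini is treated as also owning Keanu Dlamini's interest in Ashford Industries Corp, giving 49% + 51% = 100%.
Chain via Northgate Foods Inc. (R3): 100% × 29% = 29% of Bluewater Logistics SA.
Chain via Ashford Industries Corp. (R3): 100% × 55% = 55% of Bluewater Logistics SA.
Aggregating (R1): 29% + 55% = 84%.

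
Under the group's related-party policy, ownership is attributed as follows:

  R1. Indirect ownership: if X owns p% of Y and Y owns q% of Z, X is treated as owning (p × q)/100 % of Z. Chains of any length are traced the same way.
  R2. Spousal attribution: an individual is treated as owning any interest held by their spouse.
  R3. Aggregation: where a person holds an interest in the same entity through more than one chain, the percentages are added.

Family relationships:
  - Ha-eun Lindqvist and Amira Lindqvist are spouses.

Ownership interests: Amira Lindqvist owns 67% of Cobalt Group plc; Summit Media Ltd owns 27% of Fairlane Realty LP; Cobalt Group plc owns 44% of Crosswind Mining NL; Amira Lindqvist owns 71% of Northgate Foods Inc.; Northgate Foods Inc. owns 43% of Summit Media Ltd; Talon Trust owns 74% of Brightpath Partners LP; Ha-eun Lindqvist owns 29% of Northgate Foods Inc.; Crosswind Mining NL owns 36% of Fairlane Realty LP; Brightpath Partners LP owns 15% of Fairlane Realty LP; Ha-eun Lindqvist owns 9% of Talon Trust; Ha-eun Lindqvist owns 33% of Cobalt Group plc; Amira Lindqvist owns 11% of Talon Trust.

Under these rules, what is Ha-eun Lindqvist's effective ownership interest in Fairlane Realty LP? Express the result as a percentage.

29.67%

By spousal attribution (R2), Ha-eun Lindqvist is treated as also owning Amira Lindqvist's interest in Northgate Foods Inc, giving 29% + 71% = 100%.
By spousal attribution (R2), Ha-eun Lindqvist is treated as also owning Amira Lindqvist's interest in Cobalt Group plc, giving 33% + 67% = 100%.
By spousal attribution (R2), Ha-eun Lindqvist is treated as also owning Amira Lindqvist's interest in Talon Trust, giving 9% + 11% = 20%.
Chain via Northgate Foods Inc. → Summit Media Ltd (R1): 100% × 43% × 27% = 11.61% of Fairlane Realty LP.
Chain via Cobalt Group plc → Crosswind Mining NL (R1): 100% × 44% × 36% = 15.84% of Fairlane Realty LP.
Chain via Talon Trust → Brightpath Partners LP (R1): 20% × 74% × 15% = 2.22% of Fairlane Realty LP.
Aggregating (R3): 11.61% + 15.84% + 2.22% = 29.67%.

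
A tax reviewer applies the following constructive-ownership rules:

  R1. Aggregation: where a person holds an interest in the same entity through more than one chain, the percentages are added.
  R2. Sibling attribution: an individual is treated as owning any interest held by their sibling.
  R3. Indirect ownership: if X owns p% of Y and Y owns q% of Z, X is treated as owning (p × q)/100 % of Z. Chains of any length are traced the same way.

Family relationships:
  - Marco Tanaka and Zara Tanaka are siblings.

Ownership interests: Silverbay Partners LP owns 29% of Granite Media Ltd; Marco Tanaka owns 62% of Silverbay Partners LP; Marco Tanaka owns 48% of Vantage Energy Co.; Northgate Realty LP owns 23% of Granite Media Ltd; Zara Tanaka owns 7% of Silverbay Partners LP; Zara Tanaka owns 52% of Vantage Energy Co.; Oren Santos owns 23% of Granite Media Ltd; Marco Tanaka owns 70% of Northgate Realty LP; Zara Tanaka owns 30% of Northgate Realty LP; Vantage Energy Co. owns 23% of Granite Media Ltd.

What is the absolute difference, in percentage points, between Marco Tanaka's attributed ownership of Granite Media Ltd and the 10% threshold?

By sibling attribution (R2), Marco Tanaka is treated as also owning Zara Tanaka's interest in Vantage Energy Co, giving 48% + 52% = 100%.
By sibling attribution (R2), Marco Tanaka is treated as also owning Zara Tanaka's interest in Silverbay Partners LP, giving 62% + 7% = 69%.
By sibling attribution (R2), Marco Tanaka is treated as also owning Zara Tanaka's interest in Northgate Realty LP, giving 70% + 30% = 100%.
Chain via Vantage Energy Co. (R3): 100% × 23% = 23% of Granite Media Ltd.
Chain via Silverbay Partners LP (R3): 69% × 29% = 20.01% of Granite Media Ltd.
Chain via Northgate Realty LP (R3): 100% × 23% = 23% of Granite Media Ltd.
Aggregating (R1): 23% + 20.01% + 23% = 66.01%.
66.01% exceeds the 10% threshold by 56.01 percentage points.

56.01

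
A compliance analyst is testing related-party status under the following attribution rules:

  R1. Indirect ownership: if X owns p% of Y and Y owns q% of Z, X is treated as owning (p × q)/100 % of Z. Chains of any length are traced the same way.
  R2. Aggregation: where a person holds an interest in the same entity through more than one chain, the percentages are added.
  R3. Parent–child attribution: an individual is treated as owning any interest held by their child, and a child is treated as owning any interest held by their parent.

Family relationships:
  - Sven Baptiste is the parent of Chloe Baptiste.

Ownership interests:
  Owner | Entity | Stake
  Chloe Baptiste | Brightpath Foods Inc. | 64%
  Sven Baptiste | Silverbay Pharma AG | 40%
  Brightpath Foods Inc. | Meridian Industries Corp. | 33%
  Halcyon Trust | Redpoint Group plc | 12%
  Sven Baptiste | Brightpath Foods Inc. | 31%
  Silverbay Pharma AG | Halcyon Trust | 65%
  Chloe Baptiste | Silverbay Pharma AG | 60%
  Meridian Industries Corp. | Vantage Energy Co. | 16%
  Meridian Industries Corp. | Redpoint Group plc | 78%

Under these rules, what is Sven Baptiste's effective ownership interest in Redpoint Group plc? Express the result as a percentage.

32.253%

By parent–child attribution (R3), Sven Baptiste is treated as also owning Chloe Baptiste's interest in Brightpath Foods Inc, giving 31% + 64% = 95%.
By parent–child attribution (R3), Sven Baptiste is treated as also owning Chloe Baptiste's interest in Silverbay Pharma AG, giving 40% + 60% = 100%.
Chain via Brightpath Foods Inc. → Meridian Industries Corp. (R1): 95% × 33% × 78% = 24.453% of Redpoint Group plc.
Chain via Silverbay Pharma AG → Halcyon Trust (R1): 100% × 65% × 12% = 7.8% of Redpoint Group plc.
Aggregating (R2): 24.453% + 7.8% = 32.253%.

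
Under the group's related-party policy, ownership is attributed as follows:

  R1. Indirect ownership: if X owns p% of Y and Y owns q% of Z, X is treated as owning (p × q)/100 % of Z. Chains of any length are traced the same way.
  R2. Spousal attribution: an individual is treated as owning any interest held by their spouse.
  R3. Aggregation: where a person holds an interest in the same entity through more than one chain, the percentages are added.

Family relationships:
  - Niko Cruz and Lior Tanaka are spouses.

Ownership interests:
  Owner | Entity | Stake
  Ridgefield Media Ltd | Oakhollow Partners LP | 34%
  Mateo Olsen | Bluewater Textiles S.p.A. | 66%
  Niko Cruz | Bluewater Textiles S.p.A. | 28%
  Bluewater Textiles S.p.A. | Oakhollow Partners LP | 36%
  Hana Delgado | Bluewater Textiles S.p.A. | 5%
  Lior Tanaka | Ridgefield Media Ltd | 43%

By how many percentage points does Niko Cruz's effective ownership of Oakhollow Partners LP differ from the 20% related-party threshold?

By spousal attribution (R2), Niko Cruz is treated as owning Lior Tanaka's 43% interest in Ridgefield Media Ltd.
Chain via Bluewater Textiles S.p.A. (R1): 28% × 36% = 10.08% of Oakhollow Partners LP.
Chain via Ridgefield Media Ltd (R1): 43% × 34% = 14.62% of Oakhollow Partners LP.
Aggregating (R3): 10.08% + 14.62% = 24.7%.
24.7% exceeds the 20% threshold by 4.7 percentage points.

4.7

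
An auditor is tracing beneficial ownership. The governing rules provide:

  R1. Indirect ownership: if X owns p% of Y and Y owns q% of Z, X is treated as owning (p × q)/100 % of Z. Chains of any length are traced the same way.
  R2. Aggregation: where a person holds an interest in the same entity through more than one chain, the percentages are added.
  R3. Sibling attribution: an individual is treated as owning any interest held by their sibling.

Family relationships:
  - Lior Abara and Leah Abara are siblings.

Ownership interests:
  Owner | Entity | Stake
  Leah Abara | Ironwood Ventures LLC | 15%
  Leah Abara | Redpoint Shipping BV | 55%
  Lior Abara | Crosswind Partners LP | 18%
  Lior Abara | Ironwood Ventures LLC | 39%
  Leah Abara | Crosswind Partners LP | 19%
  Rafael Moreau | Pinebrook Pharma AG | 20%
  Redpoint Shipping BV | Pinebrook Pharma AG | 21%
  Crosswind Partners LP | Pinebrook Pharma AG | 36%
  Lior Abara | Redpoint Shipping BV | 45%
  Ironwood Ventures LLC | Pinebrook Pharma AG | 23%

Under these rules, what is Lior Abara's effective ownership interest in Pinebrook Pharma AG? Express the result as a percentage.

By sibling attribution (R3), Lior Abara is treated as also owning Leah Abara's interest in Crosswind Partners LP, giving 18% + 19% = 37%.
By sibling attribution (R3), Lior Abara is treated as also owning Leah Abara's interest in Ironwood Ventures LLC, giving 39% + 15% = 54%.
By sibling attribution (R3), Lior Abara is treated as also owning Leah Abara's interest in Redpoint Shipping BV, giving 45% + 55% = 100%.
Chain via Crosswind Partners LP (R1): 37% × 36% = 13.32% of Pinebrook Pharma AG.
Chain via Ironwood Ventures LLC (R1): 54% × 23% = 12.42% of Pinebrook Pharma AG.
Chain via Redpoint Shipping BV (R1): 100% × 21% = 21% of Pinebrook Pharma AG.
Aggregating (R2): 13.32% + 12.42% + 21% = 46.74%.

46.74%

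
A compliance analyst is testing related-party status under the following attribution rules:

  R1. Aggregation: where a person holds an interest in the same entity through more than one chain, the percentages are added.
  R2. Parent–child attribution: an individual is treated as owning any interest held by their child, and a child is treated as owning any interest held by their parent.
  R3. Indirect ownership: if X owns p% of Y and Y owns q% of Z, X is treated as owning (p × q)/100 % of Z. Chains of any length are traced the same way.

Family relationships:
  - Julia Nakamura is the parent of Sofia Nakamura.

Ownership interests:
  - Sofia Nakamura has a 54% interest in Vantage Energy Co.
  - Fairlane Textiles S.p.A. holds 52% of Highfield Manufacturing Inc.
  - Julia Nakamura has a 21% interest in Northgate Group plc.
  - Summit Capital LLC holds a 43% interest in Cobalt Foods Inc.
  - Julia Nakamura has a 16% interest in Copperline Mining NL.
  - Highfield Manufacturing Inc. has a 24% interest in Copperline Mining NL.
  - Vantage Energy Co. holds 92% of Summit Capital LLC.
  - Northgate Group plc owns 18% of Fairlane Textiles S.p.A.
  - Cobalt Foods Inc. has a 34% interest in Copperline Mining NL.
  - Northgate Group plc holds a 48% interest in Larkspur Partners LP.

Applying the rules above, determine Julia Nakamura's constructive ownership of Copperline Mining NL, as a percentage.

By parent–child attribution (R2), Julia Nakamura is treated as owning Sofia Nakamura's 54% interest in Vantage Energy Co.
Chain via Northgate Group plc → Fairlane Textiles S.p.A. → Highfield Manufacturing Inc. (R3): 21% × 18% × 52% × 24% = 0.471744% of Copperline Mining NL.
Direct interest in Copperline Mining NL: 16%.
Chain via Vantage Energy Co. → Summit Capital LLC → Cobalt Foods Inc. (R3): 54% × 92% × 43% × 34% = 7.263216% of Copperline Mining NL.
Aggregating (R1): 0.471744% + 16% + 7.263216% = 23.73496%.

23.73496%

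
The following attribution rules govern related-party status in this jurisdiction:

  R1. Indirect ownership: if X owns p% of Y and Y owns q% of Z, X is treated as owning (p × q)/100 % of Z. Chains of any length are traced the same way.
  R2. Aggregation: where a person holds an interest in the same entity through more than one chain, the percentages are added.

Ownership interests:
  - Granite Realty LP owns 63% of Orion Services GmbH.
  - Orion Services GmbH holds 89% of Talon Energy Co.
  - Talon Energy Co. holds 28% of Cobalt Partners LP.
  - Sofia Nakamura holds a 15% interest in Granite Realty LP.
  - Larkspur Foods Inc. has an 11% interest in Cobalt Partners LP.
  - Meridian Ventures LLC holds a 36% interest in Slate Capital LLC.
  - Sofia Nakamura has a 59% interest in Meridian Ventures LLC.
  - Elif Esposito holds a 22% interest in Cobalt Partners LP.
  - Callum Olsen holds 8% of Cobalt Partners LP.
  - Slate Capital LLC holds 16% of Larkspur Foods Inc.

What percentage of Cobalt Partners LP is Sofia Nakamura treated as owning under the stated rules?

2.728764%

Chain via Granite Realty LP → Orion Services GmbH → Talon Energy Co. (R1): 15% × 63% × 89% × 28% = 2.35494% of Cobalt Partners LP.
Chain via Meridian Ventures LLC → Slate Capital LLC → Larkspur Foods Inc. (R1): 59% × 36% × 16% × 11% = 0.373824% of Cobalt Partners LP.
Aggregating (R2): 2.35494% + 0.373824% = 2.728764%.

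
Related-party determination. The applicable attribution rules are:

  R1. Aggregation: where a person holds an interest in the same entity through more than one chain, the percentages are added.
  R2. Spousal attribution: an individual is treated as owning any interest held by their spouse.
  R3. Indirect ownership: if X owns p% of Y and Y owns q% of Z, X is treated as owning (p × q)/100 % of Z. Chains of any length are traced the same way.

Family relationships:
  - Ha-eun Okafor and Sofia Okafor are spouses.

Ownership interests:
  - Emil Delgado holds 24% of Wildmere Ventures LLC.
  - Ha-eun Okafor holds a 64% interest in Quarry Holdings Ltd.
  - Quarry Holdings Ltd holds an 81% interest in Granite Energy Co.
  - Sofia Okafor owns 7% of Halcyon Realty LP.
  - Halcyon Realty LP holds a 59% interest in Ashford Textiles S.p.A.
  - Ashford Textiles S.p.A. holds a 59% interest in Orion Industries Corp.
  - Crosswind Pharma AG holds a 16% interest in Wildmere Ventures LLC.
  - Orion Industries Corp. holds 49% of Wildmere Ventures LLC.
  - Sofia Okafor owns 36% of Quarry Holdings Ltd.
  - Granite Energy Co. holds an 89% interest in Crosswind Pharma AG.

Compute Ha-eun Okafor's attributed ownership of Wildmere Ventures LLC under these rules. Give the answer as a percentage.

By spousal attribution (R2), Ha-eun Okafor is treated as also owning Sofia Okafor's interest in Quarry Holdings Ltd, giving 64% + 36% = 100%.
By spousal attribution (R2), Ha-eun Okafor is treated as owning Sofia Okafor's 7% interest in Halcyon Realty LP.
Chain via Quarry Holdings Ltd → Granite Energy Co. → Crosswind Pharma AG (R3): 100% × 81% × 89% × 16% = 11.5344% of Wildmere Ventures LLC.
Chain via Halcyon Realty LP → Ashford Textiles S.p.A. → Orion Industries Corp. (R3): 7% × 59% × 59% × 49% = 1.193983% of Wildmere Ventures LLC.
Aggregating (R1): 11.5344% + 1.193983% = 12.728383%.

12.728383%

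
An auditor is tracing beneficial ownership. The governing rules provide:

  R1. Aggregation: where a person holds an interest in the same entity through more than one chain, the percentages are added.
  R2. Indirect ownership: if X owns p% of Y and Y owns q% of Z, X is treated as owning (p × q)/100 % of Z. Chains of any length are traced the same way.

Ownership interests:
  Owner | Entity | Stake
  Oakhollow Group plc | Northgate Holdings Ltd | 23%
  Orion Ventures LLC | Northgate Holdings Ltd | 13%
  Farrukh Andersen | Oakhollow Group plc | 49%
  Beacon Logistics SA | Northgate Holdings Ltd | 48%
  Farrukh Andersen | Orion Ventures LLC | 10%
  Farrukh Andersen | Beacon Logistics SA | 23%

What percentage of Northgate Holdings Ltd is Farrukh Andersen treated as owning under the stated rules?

Chain via Oakhollow Group plc (R2): 49% × 23% = 11.27% of Northgate Holdings Ltd.
Chain via Beacon Logistics SA (R2): 23% × 48% = 11.04% of Northgate Holdings Ltd.
Chain via Orion Ventures LLC (R2): 10% × 13% = 1.3% of Northgate Holdings Ltd.
Aggregating (R1): 11.27% + 11.04% + 1.3% = 23.61%.

23.61%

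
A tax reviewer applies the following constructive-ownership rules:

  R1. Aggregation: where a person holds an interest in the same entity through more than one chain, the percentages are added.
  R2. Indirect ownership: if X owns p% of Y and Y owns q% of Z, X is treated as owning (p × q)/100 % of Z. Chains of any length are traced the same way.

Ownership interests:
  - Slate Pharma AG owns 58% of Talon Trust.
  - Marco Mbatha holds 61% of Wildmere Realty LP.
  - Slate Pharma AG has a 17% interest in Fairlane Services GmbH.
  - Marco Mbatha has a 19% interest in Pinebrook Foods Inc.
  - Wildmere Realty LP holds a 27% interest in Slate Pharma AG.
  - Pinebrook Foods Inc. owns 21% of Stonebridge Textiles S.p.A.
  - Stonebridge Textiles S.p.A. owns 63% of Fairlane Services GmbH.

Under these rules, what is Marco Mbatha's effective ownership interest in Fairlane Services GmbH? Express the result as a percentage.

Chain via Pinebrook Foods Inc. → Stonebridge Textiles S.p.A. (R2): 19% × 21% × 63% = 2.5137% of Fairlane Services GmbH.
Chain via Wildmere Realty LP → Slate Pharma AG (R2): 61% × 27% × 17% = 2.7999% of Fairlane Services GmbH.
Aggregating (R1): 2.5137% + 2.7999% = 5.3136%.

5.3136%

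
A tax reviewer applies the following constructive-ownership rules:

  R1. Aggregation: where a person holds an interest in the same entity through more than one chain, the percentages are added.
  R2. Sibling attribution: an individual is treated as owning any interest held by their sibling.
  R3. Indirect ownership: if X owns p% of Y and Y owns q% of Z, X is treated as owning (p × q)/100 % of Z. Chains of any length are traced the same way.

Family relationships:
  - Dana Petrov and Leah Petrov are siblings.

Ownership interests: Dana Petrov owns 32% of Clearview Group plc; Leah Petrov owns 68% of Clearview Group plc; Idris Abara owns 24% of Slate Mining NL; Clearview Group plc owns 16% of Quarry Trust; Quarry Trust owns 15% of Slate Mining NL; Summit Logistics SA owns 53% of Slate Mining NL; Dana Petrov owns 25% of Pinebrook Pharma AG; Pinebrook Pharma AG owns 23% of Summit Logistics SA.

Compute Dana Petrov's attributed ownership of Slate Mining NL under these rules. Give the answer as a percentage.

By sibling attribution (R2), Dana Petrov is treated as also owning Leah Petrov's interest in Clearview Group plc, giving 32% + 68% = 100%.
Chain via Pinebrook Pharma AG → Summit Logistics SA (R3): 25% × 23% × 53% = 3.0475% of Slate Mining NL.
Chain via Clearview Group plc → Quarry Trust (R3): 100% × 16% × 15% = 2.4% of Slate Mining NL.
Aggregating (R1): 3.0475% + 2.4% = 5.4475%.

5.4475%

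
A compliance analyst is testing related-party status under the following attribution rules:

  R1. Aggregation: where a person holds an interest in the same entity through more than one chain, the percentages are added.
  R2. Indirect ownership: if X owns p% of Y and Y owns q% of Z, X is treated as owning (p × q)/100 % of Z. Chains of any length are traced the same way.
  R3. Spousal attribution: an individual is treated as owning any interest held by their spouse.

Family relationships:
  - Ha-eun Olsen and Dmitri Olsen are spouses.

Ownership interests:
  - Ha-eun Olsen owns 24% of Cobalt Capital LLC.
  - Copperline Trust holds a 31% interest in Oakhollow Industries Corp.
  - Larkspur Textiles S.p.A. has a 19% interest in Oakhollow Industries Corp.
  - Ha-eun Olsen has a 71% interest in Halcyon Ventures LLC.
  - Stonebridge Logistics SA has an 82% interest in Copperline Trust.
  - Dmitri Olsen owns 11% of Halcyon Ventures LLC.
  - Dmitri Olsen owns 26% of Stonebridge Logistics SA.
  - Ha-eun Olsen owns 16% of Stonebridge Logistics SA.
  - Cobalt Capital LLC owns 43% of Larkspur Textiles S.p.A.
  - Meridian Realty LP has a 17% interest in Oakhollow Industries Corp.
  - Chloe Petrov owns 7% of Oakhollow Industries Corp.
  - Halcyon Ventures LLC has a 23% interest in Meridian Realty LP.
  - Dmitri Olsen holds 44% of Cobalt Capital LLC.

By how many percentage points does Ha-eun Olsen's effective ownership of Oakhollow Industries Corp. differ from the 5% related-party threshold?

By spousal attribution (R3), Ha-eun Olsen is treated as also owning Dmitri Olsen's interest in Cobalt Capital LLC, giving 24% + 44% = 68%.
By spousal attribution (R3), Ha-eun Olsen is treated as also owning Dmitri Olsen's interest in Halcyon Ventures LLC, giving 71% + 11% = 82%.
By spousal attribution (R3), Ha-eun Olsen is treated as also owning Dmitri Olsen's interest in Stonebridge Logistics SA, giving 16% + 26% = 42%.
Chain via Cobalt Capital LLC → Larkspur Textiles S.p.A. (R2): 68% × 43% × 19% = 5.5556% of Oakhollow Industries Corp.
Chain via Halcyon Ventures LLC → Meridian Realty LP (R2): 82% × 23% × 17% = 3.2062% of Oakhollow Industries Corp.
Chain via Stonebridge Logistics SA → Copperline Trust (R2): 42% × 82% × 31% = 10.6764% of Oakhollow Industries Corp.
Aggregating (R1): 5.5556% + 3.2062% + 10.6764% = 19.4382%.
19.4382% exceeds the 5% threshold by 14.4382 percentage points.

14.4382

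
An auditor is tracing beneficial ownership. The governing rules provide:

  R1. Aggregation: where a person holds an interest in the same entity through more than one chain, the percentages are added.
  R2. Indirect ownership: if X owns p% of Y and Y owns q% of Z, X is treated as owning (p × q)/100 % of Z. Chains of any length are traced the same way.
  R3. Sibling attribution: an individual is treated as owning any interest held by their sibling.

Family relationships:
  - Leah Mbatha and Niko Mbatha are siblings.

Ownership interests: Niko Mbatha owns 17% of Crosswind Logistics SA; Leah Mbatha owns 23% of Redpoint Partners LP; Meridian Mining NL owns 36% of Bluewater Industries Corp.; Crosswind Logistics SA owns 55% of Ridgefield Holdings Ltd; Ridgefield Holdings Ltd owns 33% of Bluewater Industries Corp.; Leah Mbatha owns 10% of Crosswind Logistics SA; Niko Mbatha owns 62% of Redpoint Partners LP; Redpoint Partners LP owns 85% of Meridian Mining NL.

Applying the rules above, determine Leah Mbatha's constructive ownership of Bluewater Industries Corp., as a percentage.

30.9105%

By sibling attribution (R3), Leah Mbatha is treated as also owning Niko Mbatha's interest in Redpoint Partners LP, giving 23% + 62% = 85%.
By sibling attribution (R3), Leah Mbatha is treated as also owning Niko Mbatha's interest in Crosswind Logistics SA, giving 10% + 17% = 27%.
Chain via Redpoint Partners LP → Meridian Mining NL (R2): 85% × 85% × 36% = 26.01% of Bluewater Industries Corp.
Chain via Crosswind Logistics SA → Ridgefield Holdings Ltd (R2): 27% × 55% × 33% = 4.9005% of Bluewater Industries Corp.
Aggregating (R1): 26.01% + 4.9005% = 30.9105%.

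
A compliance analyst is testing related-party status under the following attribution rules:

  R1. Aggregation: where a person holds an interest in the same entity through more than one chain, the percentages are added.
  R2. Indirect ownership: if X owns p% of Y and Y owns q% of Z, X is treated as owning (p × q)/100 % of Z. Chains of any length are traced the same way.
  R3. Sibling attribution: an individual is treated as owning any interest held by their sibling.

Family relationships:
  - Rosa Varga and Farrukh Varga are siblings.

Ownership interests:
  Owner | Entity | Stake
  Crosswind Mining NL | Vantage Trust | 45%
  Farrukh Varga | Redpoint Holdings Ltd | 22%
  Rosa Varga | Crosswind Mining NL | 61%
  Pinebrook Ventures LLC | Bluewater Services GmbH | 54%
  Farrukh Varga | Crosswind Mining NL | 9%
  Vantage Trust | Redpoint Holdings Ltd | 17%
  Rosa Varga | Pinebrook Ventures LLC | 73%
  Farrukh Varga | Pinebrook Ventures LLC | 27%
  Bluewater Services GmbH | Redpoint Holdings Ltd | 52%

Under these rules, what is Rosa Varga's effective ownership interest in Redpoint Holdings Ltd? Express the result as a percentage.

55.435%

By sibling attribution (R3), Rosa Varga is treated as also owning Farrukh Varga's interest in Crosswind Mining NL, giving 61% + 9% = 70%.
By sibling attribution (R3), Rosa Varga is treated as also owning Farrukh Varga's interest in Pinebrook Ventures LLC, giving 73% + 27% = 100%.
By sibling attribution (R3), Rosa Varga is treated as owning Farrukh Varga's 22% interest in Redpoint Holdings Ltd.
Chain via Crosswind Mining NL → Vantage Trust (R2): 70% × 45% × 17% = 5.355% of Redpoint Holdings Ltd.
Chain via Pinebrook Ventures LLC → Bluewater Services GmbH (R2): 100% × 54% × 52% = 28.08% of Redpoint Holdings Ltd.
Direct interest in Redpoint Holdings Ltd: 22%.
Aggregating (R1): 5.355% + 28.08% + 22% = 55.435%.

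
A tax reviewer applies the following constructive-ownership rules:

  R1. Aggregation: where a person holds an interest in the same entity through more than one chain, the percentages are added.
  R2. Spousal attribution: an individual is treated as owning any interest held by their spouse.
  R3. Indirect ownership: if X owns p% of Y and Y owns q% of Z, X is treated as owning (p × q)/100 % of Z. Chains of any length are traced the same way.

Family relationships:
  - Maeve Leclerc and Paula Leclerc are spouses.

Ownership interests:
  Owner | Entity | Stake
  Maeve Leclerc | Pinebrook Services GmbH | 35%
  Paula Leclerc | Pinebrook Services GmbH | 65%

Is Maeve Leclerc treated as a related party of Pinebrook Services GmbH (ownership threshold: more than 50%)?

By spousal attribution (R2), Maeve Leclerc is treated as also owning Paula Leclerc's interest in Pinebrook Services GmbH, giving 35% + 65% = 100%.
Direct interest in Pinebrook Services GmbH: 100%.
100% exceeds the 50% threshold, so Maeve is a related party to Pinebrook Services GmbH.

Yes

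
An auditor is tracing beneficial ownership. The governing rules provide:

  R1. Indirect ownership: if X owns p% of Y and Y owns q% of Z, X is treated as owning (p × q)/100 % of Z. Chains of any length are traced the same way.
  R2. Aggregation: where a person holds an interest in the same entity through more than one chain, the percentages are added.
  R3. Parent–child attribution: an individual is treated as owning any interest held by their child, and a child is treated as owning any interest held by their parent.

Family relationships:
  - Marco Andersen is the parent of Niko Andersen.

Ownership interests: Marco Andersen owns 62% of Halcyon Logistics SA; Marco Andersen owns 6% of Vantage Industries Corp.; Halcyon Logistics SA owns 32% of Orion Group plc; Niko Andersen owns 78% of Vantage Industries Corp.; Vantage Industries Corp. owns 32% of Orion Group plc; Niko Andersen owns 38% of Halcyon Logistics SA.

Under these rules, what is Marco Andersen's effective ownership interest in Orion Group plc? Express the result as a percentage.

By parent–child attribution (R3), Marco Andersen is treated as also owning Niko Andersen's interest in Vantage Industries Corp, giving 6% + 78% = 84%.
By parent–child attribution (R3), Marco Andersen is treated as also owning Niko Andersen's interest in Halcyon Logistics SA, giving 62% + 38% = 100%.
Chain via Vantage Industries Corp. (R1): 84% × 32% = 26.88% of Orion Group plc.
Chain via Halcyon Logistics SA (R1): 100% × 32% = 32% of Orion Group plc.
Aggregating (R2): 26.88% + 32% = 58.88%.

58.88%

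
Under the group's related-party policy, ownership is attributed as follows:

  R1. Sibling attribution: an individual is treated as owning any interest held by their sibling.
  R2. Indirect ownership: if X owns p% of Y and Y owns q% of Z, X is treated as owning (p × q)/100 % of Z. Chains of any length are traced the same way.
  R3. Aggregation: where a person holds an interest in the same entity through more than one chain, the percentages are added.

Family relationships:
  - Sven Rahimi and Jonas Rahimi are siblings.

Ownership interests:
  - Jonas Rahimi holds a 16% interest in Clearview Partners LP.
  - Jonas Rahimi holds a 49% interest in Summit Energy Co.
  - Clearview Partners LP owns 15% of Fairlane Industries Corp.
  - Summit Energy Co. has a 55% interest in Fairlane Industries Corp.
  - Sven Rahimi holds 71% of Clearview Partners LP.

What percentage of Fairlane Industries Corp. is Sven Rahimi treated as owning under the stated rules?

By sibling attribution (R1), Sven Rahimi is treated as also owning Jonas Rahimi's interest in Clearview Partners LP, giving 71% + 16% = 87%.
By sibling attribution (R1), Sven Rahimi is treated as owning Jonas Rahimi's 49% interest in Summit Energy Co.
Chain via Clearview Partners LP (R2): 87% × 15% = 13.05% of Fairlane Industries Corp.
Chain via Summit Energy Co. (R2): 49% × 55% = 26.95% of Fairlane Industries Corp.
Aggregating (R3): 13.05% + 26.95% = 40%.

40%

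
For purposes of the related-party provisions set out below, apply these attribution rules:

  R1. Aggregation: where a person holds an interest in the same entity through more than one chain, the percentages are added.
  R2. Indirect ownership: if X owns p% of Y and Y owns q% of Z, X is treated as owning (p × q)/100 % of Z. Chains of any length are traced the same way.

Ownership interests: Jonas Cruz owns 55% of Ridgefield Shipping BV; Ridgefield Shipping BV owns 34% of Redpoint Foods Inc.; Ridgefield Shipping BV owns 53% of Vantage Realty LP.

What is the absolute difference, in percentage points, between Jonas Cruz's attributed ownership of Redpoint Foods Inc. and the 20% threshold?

Chain via Ridgefield Shipping BV (R2): 55% × 34% = 18.7% of Redpoint Foods Inc.
18.7% falls short of the 20% threshold by 1.3 percentage points.

1.3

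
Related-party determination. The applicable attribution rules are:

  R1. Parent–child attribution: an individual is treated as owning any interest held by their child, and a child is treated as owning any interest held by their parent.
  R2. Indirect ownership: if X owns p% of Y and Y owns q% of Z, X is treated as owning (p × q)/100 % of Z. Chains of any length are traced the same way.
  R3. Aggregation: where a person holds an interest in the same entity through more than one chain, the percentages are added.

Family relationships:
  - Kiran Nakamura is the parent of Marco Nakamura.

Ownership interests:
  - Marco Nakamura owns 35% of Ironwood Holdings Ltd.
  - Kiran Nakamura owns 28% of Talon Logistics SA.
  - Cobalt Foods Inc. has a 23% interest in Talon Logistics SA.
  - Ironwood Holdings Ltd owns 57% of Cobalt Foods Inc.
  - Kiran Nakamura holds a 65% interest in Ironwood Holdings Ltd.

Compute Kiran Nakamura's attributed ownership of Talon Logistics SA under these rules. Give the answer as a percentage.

By parent–child attribution (R1), Kiran Nakamura is treated as also owning Marco Nakamura's interest in Ironwood Holdings Ltd, giving 65% + 35% = 100%.
Chain via Ironwood Holdings Ltd → Cobalt Foods Inc. (R2): 100% × 57% × 23% = 13.11% of Talon Logistics SA.
Direct interest in Talon Logistics SA: 28%.
Aggregating (R3): 13.11% + 28% = 41.11%.

41.11%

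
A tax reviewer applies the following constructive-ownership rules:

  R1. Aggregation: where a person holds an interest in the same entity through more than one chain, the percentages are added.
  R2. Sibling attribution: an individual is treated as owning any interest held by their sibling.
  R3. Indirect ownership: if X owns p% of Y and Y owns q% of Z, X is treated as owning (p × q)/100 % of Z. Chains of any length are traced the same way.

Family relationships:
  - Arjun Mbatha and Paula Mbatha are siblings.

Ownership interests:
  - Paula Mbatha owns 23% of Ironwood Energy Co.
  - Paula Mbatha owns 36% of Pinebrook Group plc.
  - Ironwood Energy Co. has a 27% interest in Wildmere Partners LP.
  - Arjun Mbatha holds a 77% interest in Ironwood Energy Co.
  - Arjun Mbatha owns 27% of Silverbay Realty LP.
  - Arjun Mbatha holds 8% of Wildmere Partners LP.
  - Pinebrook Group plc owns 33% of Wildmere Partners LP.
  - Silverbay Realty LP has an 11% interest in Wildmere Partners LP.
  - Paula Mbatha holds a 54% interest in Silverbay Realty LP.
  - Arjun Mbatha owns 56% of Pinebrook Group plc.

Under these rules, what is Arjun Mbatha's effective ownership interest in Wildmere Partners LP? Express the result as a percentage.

74.27%

By sibling attribution (R2), Arjun Mbatha is treated as also owning Paula Mbatha's interest in Ironwood Energy Co, giving 77% + 23% = 100%.
By sibling attribution (R2), Arjun Mbatha is treated as also owning Paula Mbatha's interest in Silverbay Realty LP, giving 27% + 54% = 81%.
By sibling attribution (R2), Arjun Mbatha is treated as also owning Paula Mbatha's interest in Pinebrook Group plc, giving 56% + 36% = 92%.
Chain via Ironwood Energy Co. (R3): 100% × 27% = 27% of Wildmere Partners LP.
Chain via Silverbay Realty LP (R3): 81% × 11% = 8.91% of Wildmere Partners LP.
Chain via Pinebrook Group plc (R3): 92% × 33% = 30.36% of Wildmere Partners LP.
Direct interest in Wildmere Partners LP: 8%.
Aggregating (R1): 27% + 8.91% + 30.36% + 8% = 74.27%.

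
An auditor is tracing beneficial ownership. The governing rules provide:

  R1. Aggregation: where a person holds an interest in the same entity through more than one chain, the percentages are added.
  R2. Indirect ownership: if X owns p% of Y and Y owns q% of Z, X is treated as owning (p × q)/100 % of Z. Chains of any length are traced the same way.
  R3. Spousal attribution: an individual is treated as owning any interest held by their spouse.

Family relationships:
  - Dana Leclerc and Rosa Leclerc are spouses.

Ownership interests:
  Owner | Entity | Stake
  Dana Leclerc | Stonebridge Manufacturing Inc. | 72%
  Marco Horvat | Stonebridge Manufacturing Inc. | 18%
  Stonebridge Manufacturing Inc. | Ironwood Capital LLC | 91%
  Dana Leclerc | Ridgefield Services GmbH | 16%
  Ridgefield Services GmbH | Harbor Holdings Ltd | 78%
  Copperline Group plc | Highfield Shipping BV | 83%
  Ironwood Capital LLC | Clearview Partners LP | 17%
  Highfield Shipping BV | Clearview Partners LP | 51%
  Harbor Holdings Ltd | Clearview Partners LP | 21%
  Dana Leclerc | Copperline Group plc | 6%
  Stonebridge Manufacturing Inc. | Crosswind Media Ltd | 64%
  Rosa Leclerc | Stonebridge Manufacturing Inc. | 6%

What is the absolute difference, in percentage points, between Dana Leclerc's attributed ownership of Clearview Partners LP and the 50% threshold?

32.7728

By spousal attribution (R3), Dana Leclerc is treated as also owning Rosa Leclerc's interest in Stonebridge Manufacturing Inc, giving 72% + 6% = 78%.
Chain via Ridgefield Services GmbH → Harbor Holdings Ltd (R2): 16% × 78% × 21% = 2.6208% of Clearview Partners LP.
Chain via Stonebridge Manufacturing Inc. → Ironwood Capital LLC (R2): 78% × 91% × 17% = 12.0666% of Clearview Partners LP.
Chain via Copperline Group plc → Highfield Shipping BV (R2): 6% × 83% × 51% = 2.5398% of Clearview Partners LP.
Aggregating (R1): 2.6208% + 12.0666% + 2.5398% = 17.2272%.
17.2272% falls short of the 50% threshold by 32.7728 percentage points.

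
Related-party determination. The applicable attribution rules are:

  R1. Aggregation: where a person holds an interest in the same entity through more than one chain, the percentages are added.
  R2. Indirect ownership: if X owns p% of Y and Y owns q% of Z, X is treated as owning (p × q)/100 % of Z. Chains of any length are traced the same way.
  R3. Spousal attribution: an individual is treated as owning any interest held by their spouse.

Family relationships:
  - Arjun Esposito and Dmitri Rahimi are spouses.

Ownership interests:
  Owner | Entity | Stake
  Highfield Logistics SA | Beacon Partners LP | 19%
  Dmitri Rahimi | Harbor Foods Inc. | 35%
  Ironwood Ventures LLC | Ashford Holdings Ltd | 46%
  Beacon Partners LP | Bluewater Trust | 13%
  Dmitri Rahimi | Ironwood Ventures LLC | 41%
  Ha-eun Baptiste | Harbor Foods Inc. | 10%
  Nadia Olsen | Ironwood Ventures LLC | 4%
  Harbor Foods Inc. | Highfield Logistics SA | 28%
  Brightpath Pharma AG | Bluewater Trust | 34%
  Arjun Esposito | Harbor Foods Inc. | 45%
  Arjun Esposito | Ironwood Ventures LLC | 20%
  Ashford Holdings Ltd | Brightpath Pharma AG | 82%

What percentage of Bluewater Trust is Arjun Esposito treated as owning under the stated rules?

8.376408%

By spousal attribution (R3), Arjun Esposito is treated as also owning Dmitri Rahimi's interest in Ironwood Ventures LLC, giving 20% + 41% = 61%.
By spousal attribution (R3), Arjun Esposito is treated as also owning Dmitri Rahimi's interest in Harbor Foods Inc, giving 45% + 35% = 80%.
Chain via Ironwood Ventures LLC → Ashford Holdings Ltd → Brightpath Pharma AG (R2): 61% × 46% × 82% × 34% = 7.823128% of Bluewater Trust.
Chain via Harbor Foods Inc. → Highfield Logistics SA → Beacon Partners LP (R2): 80% × 28% × 19% × 13% = 0.55328% of Bluewater Trust.
Aggregating (R1): 7.823128% + 0.55328% = 8.376408%.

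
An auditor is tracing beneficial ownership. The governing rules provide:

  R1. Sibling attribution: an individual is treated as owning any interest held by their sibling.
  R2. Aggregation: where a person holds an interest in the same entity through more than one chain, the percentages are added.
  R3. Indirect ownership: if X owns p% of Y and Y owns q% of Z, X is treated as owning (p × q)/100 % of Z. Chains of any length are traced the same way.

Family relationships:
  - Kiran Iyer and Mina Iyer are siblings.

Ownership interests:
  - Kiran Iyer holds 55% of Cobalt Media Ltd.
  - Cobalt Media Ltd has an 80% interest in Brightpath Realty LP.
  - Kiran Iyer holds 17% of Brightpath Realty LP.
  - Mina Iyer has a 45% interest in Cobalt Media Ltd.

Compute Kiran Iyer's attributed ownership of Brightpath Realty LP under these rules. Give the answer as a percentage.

97%

By sibling attribution (R1), Kiran Iyer is treated as also owning Mina Iyer's interest in Cobalt Media Ltd, giving 55% + 45% = 100%.
Chain via Cobalt Media Ltd (R3): 100% × 80% = 80% of Brightpath Realty LP.
Direct interest in Brightpath Realty LP: 17%.
Aggregating (R2): 80% + 17% = 97%.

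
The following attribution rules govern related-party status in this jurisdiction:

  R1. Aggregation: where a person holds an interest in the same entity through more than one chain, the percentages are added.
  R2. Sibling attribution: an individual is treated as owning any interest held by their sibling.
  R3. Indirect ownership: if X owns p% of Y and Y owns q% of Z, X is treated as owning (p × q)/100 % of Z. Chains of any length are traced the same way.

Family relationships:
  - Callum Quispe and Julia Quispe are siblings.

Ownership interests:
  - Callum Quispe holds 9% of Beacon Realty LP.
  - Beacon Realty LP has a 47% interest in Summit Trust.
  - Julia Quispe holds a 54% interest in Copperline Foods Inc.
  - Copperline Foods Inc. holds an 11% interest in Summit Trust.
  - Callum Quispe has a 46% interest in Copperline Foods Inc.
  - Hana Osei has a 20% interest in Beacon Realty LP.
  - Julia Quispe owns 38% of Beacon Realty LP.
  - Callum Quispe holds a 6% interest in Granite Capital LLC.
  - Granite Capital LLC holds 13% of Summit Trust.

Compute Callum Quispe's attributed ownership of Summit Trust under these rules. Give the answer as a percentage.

33.87%

By sibling attribution (R2), Callum Quispe is treated as also owning Julia Quispe's interest in Beacon Realty LP, giving 9% + 38% = 47%.
By sibling attribution (R2), Callum Quispe is treated as also owning Julia Quispe's interest in Copperline Foods Inc, giving 46% + 54% = 100%.
Chain via Beacon Realty LP (R3): 47% × 47% = 22.09% of Summit Trust.
Chain via Copperline Foods Inc. (R3): 100% × 11% = 11% of Summit Trust.
Chain via Granite Capital LLC (R3): 6% × 13% = 0.78% of Summit Trust.
Aggregating (R1): 22.09% + 11% + 0.78% = 33.87%.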